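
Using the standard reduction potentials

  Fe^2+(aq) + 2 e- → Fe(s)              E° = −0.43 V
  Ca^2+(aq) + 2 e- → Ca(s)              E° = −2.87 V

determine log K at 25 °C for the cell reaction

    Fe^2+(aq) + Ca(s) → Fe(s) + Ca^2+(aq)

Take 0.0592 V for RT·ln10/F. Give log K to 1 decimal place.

The Fe²⁺/Fe couple is reduced (cathode); E°cell = −0.43 − (−2.87) = +2.44 V with n = 2.
At equilibrium E = 0, so log K = nE°cell / 0.0592 = (2)(+2.44) / 0.0592 = 82.4.

log K = 82.4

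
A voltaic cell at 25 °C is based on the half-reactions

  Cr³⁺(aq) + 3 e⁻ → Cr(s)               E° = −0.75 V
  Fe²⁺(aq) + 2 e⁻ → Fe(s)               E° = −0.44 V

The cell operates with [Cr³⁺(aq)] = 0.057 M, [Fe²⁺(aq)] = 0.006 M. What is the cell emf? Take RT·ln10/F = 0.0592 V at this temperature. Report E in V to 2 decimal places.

+0.27 V

Since E°(Fe²⁺/Fe) > E°(Cr³⁺/Cr), Fe²⁺/Fe serves as the cathode.
E°cell = E°cat − E°an = −0.44 − (−0.75) = +0.31 V; n = 6.
The balanced reaction is 3 Fe²⁺(aq) + 2 Cr(s) → 3 Fe(s) + 2 Cr³⁺(aq), so Q = [Cr³⁺(aq)]^2 / [Fe²⁺(aq)]^3 = 1.5×10^4 and log Q = 4.177.
Applying E = E° − (RT ln10/nF)·log Q gives +0.31 − (0.0592/6)(4.177) = +0.27 V.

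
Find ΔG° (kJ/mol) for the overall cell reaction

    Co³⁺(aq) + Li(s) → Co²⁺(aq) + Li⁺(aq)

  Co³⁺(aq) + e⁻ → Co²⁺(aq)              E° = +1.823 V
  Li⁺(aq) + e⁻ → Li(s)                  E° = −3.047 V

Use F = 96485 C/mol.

In the reaction as written Co³⁺(aq) is reduced, so the Co³⁺/Co²⁺ couple is the cathode and Li⁺/Li is the anode.
E°cell = +1.823 − (−3.047) = +4.870 V; balancing electrons gives n = 1.
ΔG° = −nFE°cell = −(1)(96485)(+4.870) J/mol = −470 kJ/mol.

−470 kJ/mol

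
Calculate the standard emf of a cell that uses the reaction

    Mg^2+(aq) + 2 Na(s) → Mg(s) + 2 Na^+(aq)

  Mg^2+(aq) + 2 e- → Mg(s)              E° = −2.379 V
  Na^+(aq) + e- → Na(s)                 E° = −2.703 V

+0.324 V

In the reaction as written, Mg^2+(aq) is reduced (cathode) and Na^+(aq) is produced by oxidation at the anode.
E°cell = E°(cathode) − E°(anode) = −2.379 − (−2.703) = +0.324 V.
The positive value indicates the reaction is spontaneous as written.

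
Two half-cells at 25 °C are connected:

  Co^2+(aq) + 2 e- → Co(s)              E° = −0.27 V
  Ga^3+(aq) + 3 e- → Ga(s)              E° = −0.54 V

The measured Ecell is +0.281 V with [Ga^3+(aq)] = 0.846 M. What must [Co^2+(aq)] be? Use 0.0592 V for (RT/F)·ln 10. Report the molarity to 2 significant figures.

2.1 M

Co²⁺/Co is the cathode (higher E°); E°cell = −0.27 − (−0.54) = +0.27 V with n = 6.
Since E = E° − (0.0592/n)·log Q, log Q = n(E° − E)/0.0592 = −1.115.
Balancing electrons gives 3 Co^2+(aq) + 2 Ga(s) → 3 Co(s) + 2 Ga^3+(aq); thus Q = [Ga^3+(aq)]^2 / [Co^2+(aq)]^3.
Substituting the known concentrations and solving, log [Co^2+(aq)] = 0.323 and [Co^2+(aq)] = 2.1 M.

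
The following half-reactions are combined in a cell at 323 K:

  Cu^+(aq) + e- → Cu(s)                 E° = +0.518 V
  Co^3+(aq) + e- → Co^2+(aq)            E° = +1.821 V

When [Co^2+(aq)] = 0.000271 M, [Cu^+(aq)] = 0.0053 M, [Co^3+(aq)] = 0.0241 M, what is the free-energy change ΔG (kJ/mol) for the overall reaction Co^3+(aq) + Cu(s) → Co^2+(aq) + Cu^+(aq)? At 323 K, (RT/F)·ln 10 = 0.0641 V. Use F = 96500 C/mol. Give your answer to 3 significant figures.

The standard cell potential is +1.821 − (+0.518) = +1.303 V, with n = 1 electron in the balanced equation.
Q = ([Co^2+(aq)]·[Cu^+(aq)]) / [Co^3+(aq)] = 5.96×10^−5, so log Q = −4.225 and E = +1.303 − (0.0641/1)(−4.225) = +1.5738 V.
Finally ΔG = −nFE = −(1)(96500 C/mol)(+1.5738 V) = −152 kJ/mol.

−152 kJ/mol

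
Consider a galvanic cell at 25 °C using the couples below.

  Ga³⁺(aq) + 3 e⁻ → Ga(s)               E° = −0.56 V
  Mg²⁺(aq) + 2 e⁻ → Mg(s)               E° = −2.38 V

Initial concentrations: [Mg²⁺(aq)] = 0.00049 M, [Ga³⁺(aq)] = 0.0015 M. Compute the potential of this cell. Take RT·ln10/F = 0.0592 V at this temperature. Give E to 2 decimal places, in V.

+1.86 V

Since E°(Ga³⁺/Ga) > E°(Mg²⁺/Mg), Ga³⁺/Ga serves as the cathode.
The standard potential is −0.56 − (−2.38) = +1.82 V and the balanced reaction transfers n = 6 electrons.
For the overall reaction 2 Ga³⁺(aq) + 3 Mg(s) → 2 Ga(s) + 3 Mg²⁺(aq), Q = [Mg²⁺(aq)]^3 / [Ga³⁺(aq)]^2 = 5.23×10^−5, giving log Q = −4.282.
By the Nernst equation, E = +1.82 − (0.0592/6)·(−4.282) = +1.86 V.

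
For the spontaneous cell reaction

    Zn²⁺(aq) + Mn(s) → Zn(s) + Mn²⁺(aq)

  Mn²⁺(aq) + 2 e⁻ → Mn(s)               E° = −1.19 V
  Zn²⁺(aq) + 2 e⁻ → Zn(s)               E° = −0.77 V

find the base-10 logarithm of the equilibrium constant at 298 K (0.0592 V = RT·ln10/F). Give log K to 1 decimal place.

The Zn²⁺/Zn couple is reduced (cathode); E°cell = −0.77 − (−1.19) = +0.42 V with n = 2.
At equilibrium E = 0, so log K = nE°cell / 0.0592 = (2)(+0.42) / 0.0592 = 14.2.

log K = 14.2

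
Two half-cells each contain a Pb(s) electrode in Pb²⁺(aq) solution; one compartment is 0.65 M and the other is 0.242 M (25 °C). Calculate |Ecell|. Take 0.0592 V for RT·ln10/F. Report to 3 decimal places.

0.013 V

For a concentration cell E°cell = 0, since both electrodes use the same couple.
The compartment with the higher Pb²⁺(aq) concentration (0.65 M) acts as the cathode; ions are reduced there and produced at the dilute (0.242 M) anode.
With n = 2, Ecell = −(0.0592/2)·log([dilute]/[conc]) = −(0.0592/2)·log(0.242/0.65) = +0.013 V.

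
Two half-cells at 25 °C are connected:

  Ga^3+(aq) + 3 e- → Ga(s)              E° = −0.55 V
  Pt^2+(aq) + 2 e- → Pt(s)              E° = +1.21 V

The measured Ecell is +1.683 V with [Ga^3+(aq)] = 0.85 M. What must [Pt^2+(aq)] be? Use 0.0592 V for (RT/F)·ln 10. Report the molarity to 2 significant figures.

With Pt²⁺/Pt at the cathode and Ga³⁺/Ga at the anode, E°cell = +1.21 − (−0.55) = +1.76 V (n = 6).
From the Nernst equation, log Q = n(E° − E)/0.0592 = 6·(+1.76 − (+1.683))/0.0592 = 7.804.
For 3 Pt^2+(aq) + 2 Ga(s) → 3 Pt(s) + 2 Ga^3+(aq), the reaction quotient is Q = [Ga^3+(aq)]^2 / [Pt^2+(aq)]^3.
Solving for the unknown gives log [Pt^2+(aq)] = −2.648, so [Pt^2+(aq)] ≈ 0.0022 M.

0.0022 M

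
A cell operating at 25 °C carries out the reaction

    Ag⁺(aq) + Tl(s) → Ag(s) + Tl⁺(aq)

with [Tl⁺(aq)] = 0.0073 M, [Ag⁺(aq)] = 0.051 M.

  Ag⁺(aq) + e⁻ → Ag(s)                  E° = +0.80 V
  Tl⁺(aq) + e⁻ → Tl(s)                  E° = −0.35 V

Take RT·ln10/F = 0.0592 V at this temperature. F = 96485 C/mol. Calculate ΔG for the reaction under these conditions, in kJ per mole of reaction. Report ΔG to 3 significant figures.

−116 kJ/mol

E°cell = +0.80 − (−0.35) = +1.15 V; the balanced reaction transfers n = 1 electron.
Q = [Tl⁺(aq)] / [Ag⁺(aq)] = 0.143, so log Q = −0.844 and E = +1.15 − (0.0592/1)(−0.844) = +1.2000 V.
Finally ΔG = −nFE = −(1)(96485 C/mol)(+1.2000 V) = −116 kJ/mol.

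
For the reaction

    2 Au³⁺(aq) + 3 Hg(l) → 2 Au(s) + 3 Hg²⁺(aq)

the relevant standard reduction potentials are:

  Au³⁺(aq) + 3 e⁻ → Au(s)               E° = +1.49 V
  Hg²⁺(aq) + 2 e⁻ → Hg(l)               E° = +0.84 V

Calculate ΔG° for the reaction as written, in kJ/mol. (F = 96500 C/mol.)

In the reaction as written Au³⁺(aq) is reduced, so the Au³⁺/Au couple is the cathode and Hg²⁺/Hg is the anode.
E°cell = +1.49 − (+0.84) = +0.65 V; balancing electrons gives n = 6.
ΔG° = −nFE°cell = −(6)(96500)(+0.65) J/mol = −376 kJ/mol.

−376 kJ/mol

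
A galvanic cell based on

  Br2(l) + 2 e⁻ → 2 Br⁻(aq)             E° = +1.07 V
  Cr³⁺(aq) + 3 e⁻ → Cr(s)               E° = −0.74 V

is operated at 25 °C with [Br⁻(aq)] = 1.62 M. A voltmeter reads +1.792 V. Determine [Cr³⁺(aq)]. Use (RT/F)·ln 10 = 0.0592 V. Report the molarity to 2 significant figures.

Br₂/Br⁻ is the cathode (higher E°); E°cell = +1.07 − (−0.74) = +1.81 V with n = 6.
Rearranging E = E° − (0.0592/n)·log Q gives log Q = 6(+1.81 − (+1.792))/0.0592 = 1.824.
The balanced reaction is 3 Br2(l) + 2 Cr(s) → 6 Br⁻(aq) + 2 Cr³⁺(aq), so Q = [Br⁻(aq)]^6·[Cr³⁺(aq)]^2.
Isolating [Cr³⁺(aq)] in Q = 10^{1.824} yields log [Cr³⁺(aq)] = 0.283, i.e. 1.9 M.

1.9 M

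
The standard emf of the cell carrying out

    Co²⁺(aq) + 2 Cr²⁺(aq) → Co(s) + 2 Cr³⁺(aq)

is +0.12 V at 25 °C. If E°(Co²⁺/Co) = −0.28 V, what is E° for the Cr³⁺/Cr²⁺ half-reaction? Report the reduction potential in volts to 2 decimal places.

In the reaction as written the Co²⁺/Co couple is reduced (cathode) and Cr³⁺/Cr²⁺ is oxidized (anode), so E°cell = E°(Co²⁺/Co) − E°(Cr³⁺/Cr²⁺).
E°(Cr³⁺/Cr²⁺) = E°(cathode) − E°cell = −0.28 − (+0.12) = −0.40 V.

−0.40 V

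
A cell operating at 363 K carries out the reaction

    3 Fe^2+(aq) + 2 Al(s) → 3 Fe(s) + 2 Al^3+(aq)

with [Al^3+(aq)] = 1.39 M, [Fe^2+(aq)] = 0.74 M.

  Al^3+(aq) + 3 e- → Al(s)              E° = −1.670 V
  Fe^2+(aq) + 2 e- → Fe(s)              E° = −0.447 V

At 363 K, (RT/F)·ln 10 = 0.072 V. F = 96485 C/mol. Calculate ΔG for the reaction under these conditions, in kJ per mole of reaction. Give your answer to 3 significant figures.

−703 kJ/mol

E°cell = −0.447 − (−1.670) = +1.223 V; the balanced reaction transfers n = 6 electrons.
Q = [Al^3+(aq)]^2 / [Fe^2+(aq)]^3 = 4.77, so log Q = 0.678 and E = +1.223 − (0.072/6)(0.678) = +1.2149 V.
Then ΔG = −nFE = −6 × 96485 × +1.2149 J/mol = −703 kJ/mol.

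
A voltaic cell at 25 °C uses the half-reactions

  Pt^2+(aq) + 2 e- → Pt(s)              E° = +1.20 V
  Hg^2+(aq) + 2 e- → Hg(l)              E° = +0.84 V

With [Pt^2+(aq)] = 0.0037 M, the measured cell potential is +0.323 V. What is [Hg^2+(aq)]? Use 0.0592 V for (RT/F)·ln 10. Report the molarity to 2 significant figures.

With Pt²⁺/Pt at the cathode and Hg²⁺/Hg at the anode, E°cell = +1.20 − (+0.84) = +0.36 V (n = 2).
Since E = E° − (0.0592/n)·log Q, log Q = n(E° − E)/0.0592 = 1.250.
The balanced reaction is Pt^2+(aq) + Hg(l) → Pt(s) + Hg^2+(aq), so Q = [Hg^2+(aq)] / [Pt^2+(aq)].
Isolating [Hg^2+(aq)] in Q = 10^{1.250} yields log [Hg^2+(aq)] = −1.182, i.e. 0.066 M.

0.066 M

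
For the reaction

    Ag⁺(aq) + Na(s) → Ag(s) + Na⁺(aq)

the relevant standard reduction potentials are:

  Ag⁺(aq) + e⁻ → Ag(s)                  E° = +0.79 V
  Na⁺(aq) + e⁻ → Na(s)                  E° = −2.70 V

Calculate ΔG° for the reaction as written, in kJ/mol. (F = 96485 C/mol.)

−337 kJ/mol

In the reaction as written Ag⁺(aq) is reduced, so the Ag⁺/Ag couple is the cathode and Na⁺/Na is the anode.
E°cell = +0.79 − (−2.70) = +3.49 V; balancing electrons gives n = 1.
ΔG° = −nFE°cell = −(1)(96485)(+3.49) J/mol = −337 kJ/mol.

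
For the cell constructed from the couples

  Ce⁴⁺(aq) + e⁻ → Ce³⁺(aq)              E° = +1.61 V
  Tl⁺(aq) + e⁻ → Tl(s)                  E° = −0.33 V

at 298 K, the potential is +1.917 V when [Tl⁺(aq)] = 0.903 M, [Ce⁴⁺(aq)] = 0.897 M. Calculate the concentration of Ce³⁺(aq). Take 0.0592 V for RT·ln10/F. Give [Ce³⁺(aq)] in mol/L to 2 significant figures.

2.4 M

The Ce⁴⁺/Ce³⁺ couple has the larger reduction potential, so it is the cathode: E°cell = +1.61 − (−0.33) = +1.94 V and n = 1.
Rearranging E = E° − (0.0592/n)·log Q gives log Q = 1(+1.94 − (+1.917))/0.0592 = 0.389.
Balancing electrons gives Ce⁴⁺(aq) + Tl(s) → Ce³⁺(aq) + Tl⁺(aq); thus Q = ([Ce³⁺(aq)]·[Tl⁺(aq)]) / [Ce⁴⁺(aq)].
Isolating [Ce³⁺(aq)] in Q = 10^{0.389} yields log [Ce³⁺(aq)] = 0.386, i.e. 2.4 M.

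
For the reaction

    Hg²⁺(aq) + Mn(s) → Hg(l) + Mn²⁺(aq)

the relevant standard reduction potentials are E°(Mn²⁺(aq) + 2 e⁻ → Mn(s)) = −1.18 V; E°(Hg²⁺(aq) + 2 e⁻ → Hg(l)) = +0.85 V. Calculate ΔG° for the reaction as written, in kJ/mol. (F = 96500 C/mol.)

−392 kJ/mol

In the reaction as written Hg²⁺(aq) is reduced, so the Hg²⁺/Hg couple is the cathode and Mn²⁺/Mn is the anode.
E°cell = +0.85 − (−1.18) = +2.03 V; balancing electrons gives n = 2.
ΔG° = −nFE°cell = −(2)(96500)(+2.03) J/mol = −392 kJ/mol.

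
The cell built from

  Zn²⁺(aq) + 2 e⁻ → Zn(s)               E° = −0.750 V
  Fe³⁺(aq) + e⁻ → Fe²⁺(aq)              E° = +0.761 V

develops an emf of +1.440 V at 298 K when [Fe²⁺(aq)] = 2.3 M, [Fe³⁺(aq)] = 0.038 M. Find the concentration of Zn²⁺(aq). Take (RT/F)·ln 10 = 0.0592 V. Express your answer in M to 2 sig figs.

The Fe³⁺/Fe²⁺ couple has the larger reduction potential, so it is the cathode: E°cell = +0.761 − (−0.750) = +1.511 V and n = 2.
From the Nernst equation, log Q = n(E° − E)/0.0592 = 2·(+1.511 − (+1.440))/0.0592 = 2.399.
For 2 Fe³⁺(aq) + Zn(s) → 2 Fe²⁺(aq) + Zn²⁺(aq), the reaction quotient is Q = ([Fe²⁺(aq)]^2·[Zn²⁺(aq)]) / [Fe³⁺(aq)]^2.
Solving for the unknown gives log [Zn²⁺(aq)] = −1.165, so [Zn²⁺(aq)] ≈ 0.068 M.

0.068 M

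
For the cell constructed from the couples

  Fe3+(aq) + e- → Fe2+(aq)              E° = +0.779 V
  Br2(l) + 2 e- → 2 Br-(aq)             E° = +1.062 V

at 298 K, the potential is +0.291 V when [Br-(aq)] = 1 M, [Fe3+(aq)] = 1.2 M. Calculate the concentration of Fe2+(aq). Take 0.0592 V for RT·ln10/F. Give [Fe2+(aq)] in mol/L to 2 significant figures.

The Br₂/Br⁻ couple has the larger reduction potential, so it is the cathode: E°cell = +1.062 − (+0.779) = +0.283 V and n = 2.
Rearranging E = E° − (0.0592/n)·log Q gives log Q = 2(+0.283 − (+0.291))/0.0592 = −0.270.
Balancing electrons gives Br2(l) + 2 Fe2+(aq) → 2 Br-(aq) + 2 Fe3+(aq); thus Q = ([Br-(aq)]^2·[Fe3+(aq)]^2) / [Fe2+(aq)]^2.
Solving for the unknown gives log [Fe2+(aq)] = 0.214, so [Fe2+(aq)] ≈ 1.6 M.

1.6 M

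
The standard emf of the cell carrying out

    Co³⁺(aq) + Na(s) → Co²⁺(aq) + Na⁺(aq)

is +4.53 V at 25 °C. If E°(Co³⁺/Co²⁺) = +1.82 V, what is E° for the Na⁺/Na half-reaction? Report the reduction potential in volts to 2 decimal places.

In the reaction as written the Co³⁺/Co²⁺ couple is reduced (cathode) and Na⁺/Na is oxidized (anode), so E°cell = E°(Co³⁺/Co²⁺) − E°(Na⁺/Na).
E°(Na⁺/Na) = E°(cathode) − E°cell = +1.82 − (+4.53) = −2.71 V.

−2.71 V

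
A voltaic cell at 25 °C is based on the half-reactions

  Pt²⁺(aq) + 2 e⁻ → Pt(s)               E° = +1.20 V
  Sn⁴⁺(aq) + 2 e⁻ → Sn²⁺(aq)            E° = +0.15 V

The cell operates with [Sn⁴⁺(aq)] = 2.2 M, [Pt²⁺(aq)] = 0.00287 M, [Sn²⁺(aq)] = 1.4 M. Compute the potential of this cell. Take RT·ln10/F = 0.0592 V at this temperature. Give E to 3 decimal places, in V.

The Pt²⁺/Pt couple has the more positive E°, so it is the cathode; Sn⁴⁺/Sn²⁺ is the anode.
E°cell = +1.20 − (+0.15) = +1.05 V, with n = 2 electrons transferred.
For the overall reaction Pt²⁺(aq) + Sn²⁺(aq) → Pt(s) + Sn⁴⁺(aq), Q = [Sn⁴⁺(aq)] / ([Pt²⁺(aq)]·[Sn²⁺(aq)]) = 548, giving log Q = 2.738.
By the Nernst equation, E = +1.05 − (0.0592/2)·(2.738) = +0.969 V.

+0.969 V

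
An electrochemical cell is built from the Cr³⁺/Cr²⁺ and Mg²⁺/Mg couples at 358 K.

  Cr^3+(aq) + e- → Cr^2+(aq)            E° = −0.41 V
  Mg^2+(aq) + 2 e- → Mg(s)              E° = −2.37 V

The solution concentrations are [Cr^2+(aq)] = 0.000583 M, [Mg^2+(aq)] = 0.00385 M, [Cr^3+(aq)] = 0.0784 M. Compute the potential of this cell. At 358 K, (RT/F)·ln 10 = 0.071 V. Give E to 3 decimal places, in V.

+2.197 V

Since E°(Cr³⁺/Cr²⁺) > E°(Mg²⁺/Mg), Cr³⁺/Cr²⁺ serves as the cathode.
E°cell = −0.41 − (−2.37) = +1.96 V, with n = 2 electrons transferred.
The balanced reaction is 2 Cr^3+(aq) + Mg(s) → 2 Cr^2+(aq) + Mg^2+(aq), so Q = ([Cr^2+(aq)]^2·[Mg^2+(aq)]) / [Cr^3+(aq)]^2 = 2.13×10^−7 and log Q = −6.672.
By the Nernst equation, E = +1.96 − (0.071/2)·(−6.672) = +2.197 V.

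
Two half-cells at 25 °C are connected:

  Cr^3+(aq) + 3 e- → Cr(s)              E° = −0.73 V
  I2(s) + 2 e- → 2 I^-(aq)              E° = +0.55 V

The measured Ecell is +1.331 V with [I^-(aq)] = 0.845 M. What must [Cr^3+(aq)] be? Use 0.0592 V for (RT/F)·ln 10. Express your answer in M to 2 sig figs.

0.0043 M

The I₂/I⁻ couple has the larger reduction potential, so it is the cathode: E°cell = +0.55 − (−0.73) = +1.28 V and n = 6.
Since E = E° − (0.0592/n)·log Q, log Q = n(E° − E)/0.0592 = −5.169.
For 3 I2(s) + 2 Cr(s) → 6 I^-(aq) + 2 Cr^3+(aq), the reaction quotient is Q = [I^-(aq)]^6·[Cr^3+(aq)]^2.
Solving for the unknown gives log [Cr^3+(aq)] = −2.365, so [Cr^3+(aq)] ≈ 0.0043 M.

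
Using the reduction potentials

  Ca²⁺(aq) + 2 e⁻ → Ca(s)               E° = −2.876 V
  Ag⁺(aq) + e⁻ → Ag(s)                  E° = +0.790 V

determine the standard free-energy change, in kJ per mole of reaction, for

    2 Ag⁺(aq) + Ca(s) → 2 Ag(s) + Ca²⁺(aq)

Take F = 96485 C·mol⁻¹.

In the reaction as written Ag⁺(aq) is reduced, so the Ag⁺/Ag couple is the cathode and Ca²⁺/Ca is the anode.
E°cell = +0.790 − (−2.876) = +3.666 V; balancing electrons gives n = 2.
ΔG° = −nFE°cell = −(2)(96485)(+3.666) J/mol = −707 kJ/mol.

−707 kJ/mol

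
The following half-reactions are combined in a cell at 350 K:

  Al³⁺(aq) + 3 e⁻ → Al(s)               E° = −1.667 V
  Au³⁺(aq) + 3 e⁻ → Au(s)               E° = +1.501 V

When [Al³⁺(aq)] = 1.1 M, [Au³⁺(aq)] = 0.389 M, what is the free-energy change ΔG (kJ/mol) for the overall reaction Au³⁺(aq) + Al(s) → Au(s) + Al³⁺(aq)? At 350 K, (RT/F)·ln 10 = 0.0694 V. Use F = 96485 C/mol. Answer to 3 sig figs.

−914 kJ/mol

E°cell = +1.501 − (−1.667) = +3.168 V; the balanced reaction transfers n = 3 electrons.
Here Q = [Al³⁺(aq)] / [Au³⁺(aq)] = 2.83 (log Q = 0.451), giving E = +3.168 − (0.0694/3)·(0.451) = +3.1576 V.
Finally ΔG = −nFE = −(3)(96485 C/mol)(+3.1576 V) = −914 kJ/mol.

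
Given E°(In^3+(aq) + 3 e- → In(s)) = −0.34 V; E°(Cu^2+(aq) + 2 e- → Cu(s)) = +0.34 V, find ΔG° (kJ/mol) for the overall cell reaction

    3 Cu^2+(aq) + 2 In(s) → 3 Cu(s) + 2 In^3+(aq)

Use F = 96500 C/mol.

−394 kJ/mol

In the reaction as written Cu^2+(aq) is reduced, so the Cu²⁺/Cu couple is the cathode and In³⁺/In is the anode.
E°cell = +0.34 − (−0.34) = +0.68 V; balancing electrons gives n = 6.
ΔG° = −nFE°cell = −(6)(96500)(+0.68) J/mol = −394 kJ/mol.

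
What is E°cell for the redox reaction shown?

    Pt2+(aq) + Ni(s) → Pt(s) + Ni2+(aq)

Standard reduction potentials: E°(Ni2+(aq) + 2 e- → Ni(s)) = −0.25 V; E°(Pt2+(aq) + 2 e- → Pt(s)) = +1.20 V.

In the reaction as written, Pt2+(aq) is reduced (cathode) and Ni2+(aq) is produced by oxidation at the anode.
E°cell = E°(cathode) − E°(anode) = +1.20 − (−0.25) = +1.45 V.

+1.45 V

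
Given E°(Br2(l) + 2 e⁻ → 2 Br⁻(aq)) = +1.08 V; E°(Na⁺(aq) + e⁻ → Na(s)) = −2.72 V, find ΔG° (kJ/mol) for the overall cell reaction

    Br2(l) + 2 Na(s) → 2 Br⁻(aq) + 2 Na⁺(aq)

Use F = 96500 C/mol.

−733 kJ/mol

In the reaction as written Br2(l) is reduced, so the Br₂/Br⁻ couple is the cathode and Na⁺/Na is the anode.
E°cell = +1.08 − (−2.72) = +3.80 V; balancing electrons gives n = 2.
ΔG° = −nFE°cell = −(2)(96500)(+3.80) J/mol = −733 kJ/mol.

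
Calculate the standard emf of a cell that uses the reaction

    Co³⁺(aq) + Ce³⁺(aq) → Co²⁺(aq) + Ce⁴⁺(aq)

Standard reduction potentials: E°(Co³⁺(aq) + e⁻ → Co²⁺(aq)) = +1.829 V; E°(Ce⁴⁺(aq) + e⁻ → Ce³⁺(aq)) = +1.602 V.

+0.227 V

In the reaction as written, Co³⁺(aq) is reduced (cathode) and Ce⁴⁺(aq) is produced by oxidation at the anode.
E°cell = E°(cathode) − E°(anode) = +1.829 − (+1.602) = +0.227 V.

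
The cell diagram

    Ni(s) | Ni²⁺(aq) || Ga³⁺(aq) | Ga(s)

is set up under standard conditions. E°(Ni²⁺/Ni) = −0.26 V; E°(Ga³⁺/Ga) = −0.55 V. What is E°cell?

−0.29 V

By convention the left-hand electrode in cell notation is the anode (oxidation) and the right-hand electrode is the cathode (reduction).
E°cell = E°(right) − E°(left) = −0.55 − (−0.26) = −0.29 V.
The negative sign shows that, as written, the cell would require an external voltage to drive the reaction.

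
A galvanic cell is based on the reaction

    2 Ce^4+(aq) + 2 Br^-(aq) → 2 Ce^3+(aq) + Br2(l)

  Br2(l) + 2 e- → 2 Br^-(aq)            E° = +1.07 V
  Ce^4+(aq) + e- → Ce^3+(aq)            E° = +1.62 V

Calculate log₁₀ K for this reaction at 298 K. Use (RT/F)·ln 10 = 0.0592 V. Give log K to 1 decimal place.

The Ce⁴⁺/Ce³⁺ couple is reduced (cathode); E°cell = +1.62 − (+1.07) = +0.55 V with n = 2.
At equilibrium E = 0, so log K = nE°cell / 0.0592 = (2)(+0.55) / 0.0592 = 18.6.

log K = 18.6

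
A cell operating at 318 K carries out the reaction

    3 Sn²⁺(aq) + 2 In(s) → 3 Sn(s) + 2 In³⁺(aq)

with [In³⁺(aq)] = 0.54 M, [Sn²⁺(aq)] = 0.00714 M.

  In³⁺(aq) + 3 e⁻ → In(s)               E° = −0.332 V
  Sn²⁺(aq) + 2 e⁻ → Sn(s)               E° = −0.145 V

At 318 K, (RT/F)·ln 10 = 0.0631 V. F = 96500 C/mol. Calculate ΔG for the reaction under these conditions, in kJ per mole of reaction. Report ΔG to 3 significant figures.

−72.3 kJ/mol

The standard cell potential is −0.145 − (−0.332) = +0.187 V, with n = 6 electrons in the balanced equation.
The reaction quotient is [In³⁺(aq)]^2 / [Sn²⁺(aq)]^3 = 8.01×10^5; by Nernst, E = +0.187 − (0.0631/6)(5.904) = +0.1249 V.
Then ΔG = −nFE = −6 × 96500 × +0.1249 J/mol = −72.3 kJ/mol.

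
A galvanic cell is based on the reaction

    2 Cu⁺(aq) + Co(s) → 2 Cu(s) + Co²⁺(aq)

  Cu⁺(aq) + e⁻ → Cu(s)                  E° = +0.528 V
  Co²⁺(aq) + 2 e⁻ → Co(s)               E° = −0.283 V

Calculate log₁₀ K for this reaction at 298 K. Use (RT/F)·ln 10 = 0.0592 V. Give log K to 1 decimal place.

The Cu⁺/Cu couple is reduced (cathode); E°cell = +0.528 − (−0.283) = +0.811 V with n = 2.
At equilibrium E = 0, so log K = nE°cell / 0.0592 = (2)(+0.811) / 0.0592 = 27.4.

log K = 27.4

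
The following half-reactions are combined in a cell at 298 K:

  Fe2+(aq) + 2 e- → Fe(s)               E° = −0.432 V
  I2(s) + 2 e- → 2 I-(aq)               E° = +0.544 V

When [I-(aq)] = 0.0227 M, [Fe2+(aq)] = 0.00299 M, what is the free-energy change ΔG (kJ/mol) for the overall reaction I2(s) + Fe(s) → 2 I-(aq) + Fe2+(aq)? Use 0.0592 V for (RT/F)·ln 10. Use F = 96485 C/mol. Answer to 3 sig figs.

−222 kJ/mol

E°cell = +0.544 − (−0.432) = +0.976 V; the balanced reaction transfers n = 2 electrons.
Q = [I-(aq)]^2·[Fe2+(aq)] = 1.54×10^−6, so log Q = −5.812 and E = +0.976 − (0.0592/2)(−5.812) = +1.1480 V.
Finally ΔG = −nFE = −(2)(96485 C/mol)(+1.1480 V) = −222 kJ/mol.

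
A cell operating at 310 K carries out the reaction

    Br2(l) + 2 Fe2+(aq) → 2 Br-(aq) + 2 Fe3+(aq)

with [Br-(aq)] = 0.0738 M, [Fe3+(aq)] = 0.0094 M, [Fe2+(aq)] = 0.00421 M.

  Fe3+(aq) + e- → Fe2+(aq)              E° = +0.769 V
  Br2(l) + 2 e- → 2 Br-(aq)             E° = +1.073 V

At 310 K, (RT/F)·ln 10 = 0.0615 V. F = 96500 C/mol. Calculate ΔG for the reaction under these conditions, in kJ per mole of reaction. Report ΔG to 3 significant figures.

With Br₂/Br⁻ reduced at the cathode, E°cell = +1.073 − (+0.769) = +0.304 V and n = 2.
Here Q = ([Br-(aq)]^2·[Fe3+(aq)]^2) / [Fe2+(aq)]^2 = 0.0272 (log Q = −1.566), giving E = +0.304 − (0.0615/2)·(−1.566) = +0.3522 V.
Finally ΔG = −nFE = −(2)(96500 C/mol)(+0.3522 V) = −68.0 kJ/mol.

−68.0 kJ/mol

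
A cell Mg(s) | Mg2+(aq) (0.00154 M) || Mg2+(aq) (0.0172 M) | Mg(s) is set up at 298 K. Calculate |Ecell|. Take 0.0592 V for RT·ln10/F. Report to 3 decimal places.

0.031 V

For a concentration cell E°cell = 0, since both electrodes use the same couple.
The compartment with the higher Mg2+(aq) concentration (0.0172 M) acts as the cathode; ions are reduced there and produced at the dilute (0.00154 M) anode.
With n = 2, Ecell = −(0.0592/2)·log([dilute]/[conc]) = −(0.0592/2)·log(0.00154/0.0172) = +0.031 V.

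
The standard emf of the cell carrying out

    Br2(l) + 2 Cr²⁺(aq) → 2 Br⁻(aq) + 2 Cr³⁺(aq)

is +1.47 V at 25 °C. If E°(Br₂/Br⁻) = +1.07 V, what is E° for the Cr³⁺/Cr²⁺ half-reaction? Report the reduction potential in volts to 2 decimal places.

In the reaction as written the Br₂/Br⁻ couple is reduced (cathode) and Cr³⁺/Cr²⁺ is oxidized (anode), so E°cell = E°(Br₂/Br⁻) − E°(Cr³⁺/Cr²⁺).
E°(Cr³⁺/Cr²⁺) = E°(cathode) − E°cell = +1.07 − (+1.47) = −0.40 V.

−0.40 V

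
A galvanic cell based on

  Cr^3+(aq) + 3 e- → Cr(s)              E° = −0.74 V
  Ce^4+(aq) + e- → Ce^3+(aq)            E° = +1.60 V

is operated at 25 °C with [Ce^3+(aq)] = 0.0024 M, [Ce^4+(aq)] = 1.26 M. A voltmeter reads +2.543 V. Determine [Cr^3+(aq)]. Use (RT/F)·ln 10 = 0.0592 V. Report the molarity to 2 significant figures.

0.0075 M

With Ce⁴⁺/Ce³⁺ at the cathode and Cr³⁺/Cr at the anode, E°cell = +1.60 − (−0.74) = +2.34 V (n = 3).
Rearranging E = E° − (0.0592/n)·log Q gives log Q = 3(+2.34 − (+2.543))/0.0592 = −10.287.
For 3 Ce^4+(aq) + Cr(s) → 3 Ce^3+(aq) + Cr^3+(aq), the reaction quotient is Q = ([Ce^3+(aq)]^3·[Cr^3+(aq)]) / [Ce^4+(aq)]^3.
Isolating [Cr^3+(aq)] in Q = 10^{−10.287} yields log [Cr^3+(aq)] = −2.127, i.e. 0.0075 M.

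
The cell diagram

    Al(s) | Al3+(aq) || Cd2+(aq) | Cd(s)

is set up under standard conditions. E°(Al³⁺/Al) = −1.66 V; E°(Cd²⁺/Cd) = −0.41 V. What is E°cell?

+1.25 V

By convention the left-hand electrode in cell notation is the anode (oxidation) and the right-hand electrode is the cathode (reduction).
E°cell = E°(right) − E°(left) = −0.41 − (−1.66) = +1.25 V.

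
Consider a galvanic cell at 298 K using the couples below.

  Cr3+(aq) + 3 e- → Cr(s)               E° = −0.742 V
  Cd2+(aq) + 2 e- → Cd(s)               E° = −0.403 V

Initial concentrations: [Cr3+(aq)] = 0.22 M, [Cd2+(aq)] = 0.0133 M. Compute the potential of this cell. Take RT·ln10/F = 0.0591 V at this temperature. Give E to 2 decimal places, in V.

Cd²⁺/Cd is reduced (cathode, E° = −0.403 V) and Cr³⁺/Cr is oxidized (anode).
E°cell = E°cat − E°an = −0.403 − (−0.742) = +0.339 V; n = 6.
The balanced reaction is 3 Cd2+(aq) + 2 Cr(s) → 3 Cd(s) + 2 Cr3+(aq), so Q = [Cr3+(aq)]^2 / [Cd2+(aq)]^3 = 2.06×10^4 and log Q = 4.313.
By the Nernst equation, E = +0.339 − (0.0591/6)·(4.313) = +0.30 V.

+0.30 V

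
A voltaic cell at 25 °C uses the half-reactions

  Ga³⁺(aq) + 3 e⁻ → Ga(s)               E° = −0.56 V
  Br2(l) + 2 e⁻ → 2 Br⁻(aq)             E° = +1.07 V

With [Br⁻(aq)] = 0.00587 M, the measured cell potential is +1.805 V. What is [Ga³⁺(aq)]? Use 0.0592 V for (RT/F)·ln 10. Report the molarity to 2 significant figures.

The Br₂/Br⁻ couple has the larger reduction potential, so it is the cathode: E°cell = +1.07 − (−0.56) = +1.63 V and n = 6.
From the Nernst equation, log Q = n(E° − E)/0.0592 = 6·(+1.63 − (+1.805))/0.0592 = −17.736.
The balanced reaction is 3 Br2(l) + 2 Ga(s) → 6 Br⁻(aq) + 2 Ga³⁺(aq), so Q = [Br⁻(aq)]^6·[Ga³⁺(aq)]^2.
Solving for the unknown gives log [Ga³⁺(aq)] = −2.174, so [Ga³⁺(aq)] ≈ 0.0067 M.

0.0067 M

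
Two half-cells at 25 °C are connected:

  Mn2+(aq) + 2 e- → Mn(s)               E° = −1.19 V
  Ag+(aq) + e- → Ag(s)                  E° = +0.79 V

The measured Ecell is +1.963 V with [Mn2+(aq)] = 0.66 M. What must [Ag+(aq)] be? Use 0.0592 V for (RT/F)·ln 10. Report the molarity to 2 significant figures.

Ag⁺/Ag is the cathode (higher E°); E°cell = +0.79 − (−1.19) = +1.98 V with n = 2.
Rearranging E = E° − (0.0592/n)·log Q gives log Q = 2(+1.98 − (+1.963))/0.0592 = 0.574.
The balanced reaction is 2 Ag+(aq) + Mn(s) → 2 Ag(s) + Mn2+(aq), so Q = [Mn2+(aq)] / [Ag+(aq)]^2.
Isolating [Ag+(aq)] in Q = 10^{0.574} yields log [Ag+(aq)] = −0.377, i.e. 0.42 M.

0.42 M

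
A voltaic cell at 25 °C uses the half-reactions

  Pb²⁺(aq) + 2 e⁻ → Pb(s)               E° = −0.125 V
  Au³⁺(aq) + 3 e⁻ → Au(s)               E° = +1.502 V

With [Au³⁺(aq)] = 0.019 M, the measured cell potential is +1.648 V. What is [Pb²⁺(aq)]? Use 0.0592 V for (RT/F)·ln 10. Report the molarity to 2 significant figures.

0.014 M

The Au³⁺/Au couple has the larger reduction potential, so it is the cathode: E°cell = +1.502 − (−0.125) = +1.627 V and n = 6.
From the Nernst equation, log Q = n(E° − E)/0.0592 = 6·(+1.627 − (+1.648))/0.0592 = −2.128.
For 2 Au³⁺(aq) + 3 Pb(s) → 2 Au(s) + 3 Pb²⁺(aq), the reaction quotient is Q = [Pb²⁺(aq)]^3 / [Au³⁺(aq)]^2.
Isolating [Pb²⁺(aq)] in Q = 10^{−2.128} yields log [Pb²⁺(aq)] = −1.857, i.e. 0.014 M.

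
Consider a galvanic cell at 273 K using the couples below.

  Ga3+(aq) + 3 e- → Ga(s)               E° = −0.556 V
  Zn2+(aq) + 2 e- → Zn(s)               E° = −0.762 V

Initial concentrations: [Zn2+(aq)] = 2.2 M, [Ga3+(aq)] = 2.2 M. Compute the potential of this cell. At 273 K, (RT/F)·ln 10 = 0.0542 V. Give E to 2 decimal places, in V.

The Ga³⁺/Ga couple has the more positive E°, so it is the cathode; Zn²⁺/Zn is the anode.
E°cell = −0.556 − (−0.762) = +0.206 V, with n = 6 electrons transferred.
For the overall reaction 2 Ga3+(aq) + 3 Zn(s) → 2 Ga(s) + 3 Zn2+(aq), Q = [Zn2+(aq)]^3 / [Ga3+(aq)]^2 = 2.2, giving log Q = 0.342.
E = E° − (0.0542/n)·log Q = +0.206 − (0.0542/6)(0.342) = +0.20 V.

+0.20 V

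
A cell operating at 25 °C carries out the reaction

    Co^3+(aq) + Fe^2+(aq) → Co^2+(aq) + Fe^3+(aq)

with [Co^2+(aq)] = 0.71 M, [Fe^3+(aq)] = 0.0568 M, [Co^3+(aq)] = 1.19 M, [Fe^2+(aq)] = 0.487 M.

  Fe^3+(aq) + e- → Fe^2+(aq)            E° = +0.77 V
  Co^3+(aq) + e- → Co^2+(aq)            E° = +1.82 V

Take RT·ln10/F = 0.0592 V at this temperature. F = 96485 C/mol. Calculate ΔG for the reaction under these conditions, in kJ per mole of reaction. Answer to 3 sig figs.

E°cell = +1.82 − (+0.77) = +1.05 V; the balanced reaction transfers n = 1 electron.
Q = ([Co^2+(aq)]·[Fe^3+(aq)]) / ([Co^3+(aq)]·[Fe^2+(aq)]) = 0.0696, so log Q = −1.157 and E = +1.05 − (0.0592/1)(−1.157) = +1.1185 V.
ΔG = −nFE = −(1)(96485)(+1.1185) J/mol = −108 kJ/mol.

−108 kJ/mol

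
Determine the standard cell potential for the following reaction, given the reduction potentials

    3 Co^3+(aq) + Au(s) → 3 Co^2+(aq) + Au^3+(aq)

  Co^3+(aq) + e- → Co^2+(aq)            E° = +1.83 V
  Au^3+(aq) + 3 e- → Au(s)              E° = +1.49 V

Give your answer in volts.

In the reaction as written, Co^3+(aq) is reduced (cathode) and Au^3+(aq) is produced by oxidation at the anode.
E°cell = E°(cathode) − E°(anode) = +1.83 − (+1.49) = +0.34 V.

+0.34 V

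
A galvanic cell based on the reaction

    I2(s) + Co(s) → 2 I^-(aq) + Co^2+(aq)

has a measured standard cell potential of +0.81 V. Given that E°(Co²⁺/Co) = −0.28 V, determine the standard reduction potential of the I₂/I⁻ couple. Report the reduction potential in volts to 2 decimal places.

+0.53 V

In the reaction as written the I₂/I⁻ couple is reduced (cathode) and Co²⁺/Co is oxidized (anode), so E°cell = E°(I₂/I⁻) − E°(Co²⁺/Co).
E°(I₂/I⁻) = E°cell + E°(anode) = +0.81 + (−0.28) = +0.53 V.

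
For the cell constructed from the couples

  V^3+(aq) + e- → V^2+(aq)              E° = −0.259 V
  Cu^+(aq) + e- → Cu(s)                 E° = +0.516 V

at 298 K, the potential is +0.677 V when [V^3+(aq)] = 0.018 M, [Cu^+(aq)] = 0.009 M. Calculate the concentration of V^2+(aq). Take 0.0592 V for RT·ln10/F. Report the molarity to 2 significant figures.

With Cu⁺/Cu at the cathode and V³⁺/V²⁺ at the anode, E°cell = +0.516 − (−0.259) = +0.775 V (n = 1).
From the Nernst equation, log Q = n(E° − E)/0.0592 = 1·(+0.775 − (+0.677))/0.0592 = 1.655.
For Cu^+(aq) + V^2+(aq) → Cu(s) + V^3+(aq), the reaction quotient is Q = [V^3+(aq)] / ([Cu^+(aq)]·[V^2+(aq)]).
Solving for the unknown gives log [V^2+(aq)] = −1.354, so [V^2+(aq)] ≈ 0.044 M.

0.044 M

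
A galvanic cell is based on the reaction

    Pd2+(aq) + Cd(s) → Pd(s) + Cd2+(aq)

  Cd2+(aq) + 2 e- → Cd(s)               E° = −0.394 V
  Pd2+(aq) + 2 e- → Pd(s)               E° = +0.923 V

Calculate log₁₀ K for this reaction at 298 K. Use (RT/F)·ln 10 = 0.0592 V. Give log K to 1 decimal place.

The Pd²⁺/Pd couple is reduced (cathode); E°cell = +0.923 − (−0.394) = +1.317 V with n = 2.
At equilibrium E = 0, so log K = nE°cell / 0.0592 = (2)(+1.317) / 0.0592 = 44.5.

log K = 44.5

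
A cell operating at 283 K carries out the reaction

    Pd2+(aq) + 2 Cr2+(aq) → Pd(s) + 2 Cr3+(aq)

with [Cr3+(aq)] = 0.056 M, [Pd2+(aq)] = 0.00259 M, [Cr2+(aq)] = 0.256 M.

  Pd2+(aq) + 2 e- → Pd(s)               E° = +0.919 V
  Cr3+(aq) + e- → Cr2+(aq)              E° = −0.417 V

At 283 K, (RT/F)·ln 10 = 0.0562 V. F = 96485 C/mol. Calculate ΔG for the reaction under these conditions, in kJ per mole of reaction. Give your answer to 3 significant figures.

−251 kJ/mol

E°cell = +0.919 − (−0.417) = +1.336 V; the balanced reaction transfers n = 2 electrons.
The reaction quotient is [Cr3+(aq)]^2 / ([Pd2+(aq)]·[Cr2+(aq)]^2) = 18.5; by Nernst, E = +1.336 − (0.0562/2)(1.267) = +1.3004 V.
Finally ΔG = −nFE = −(2)(96485 C/mol)(+1.3004 V) = −251 kJ/mol.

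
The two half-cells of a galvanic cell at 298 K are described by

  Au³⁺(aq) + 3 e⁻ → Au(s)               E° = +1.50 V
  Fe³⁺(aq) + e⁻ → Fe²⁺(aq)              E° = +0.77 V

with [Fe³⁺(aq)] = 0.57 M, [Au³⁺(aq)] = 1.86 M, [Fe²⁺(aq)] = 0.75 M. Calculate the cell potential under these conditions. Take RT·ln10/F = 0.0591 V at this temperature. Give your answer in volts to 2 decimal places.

The Au³⁺/Au couple has the more positive E°, so it is the cathode; Fe³⁺/Fe²⁺ is the anode.
The standard potential is +1.50 − (+0.77) = +0.73 V and the balanced reaction transfers n = 3 electrons.
For the overall reaction Au³⁺(aq) + 3 Fe²⁺(aq) → Au(s) + 3 Fe³⁺(aq), Q = [Fe³⁺(aq)]^3 / ([Au³⁺(aq)]·[Fe²⁺(aq)]^3) = 0.236, giving log Q = −0.627.
Applying E = E° − (RT ln10/nF)·log Q gives +0.73 − (0.0591/3)(−0.627) = +0.74 V.

+0.74 V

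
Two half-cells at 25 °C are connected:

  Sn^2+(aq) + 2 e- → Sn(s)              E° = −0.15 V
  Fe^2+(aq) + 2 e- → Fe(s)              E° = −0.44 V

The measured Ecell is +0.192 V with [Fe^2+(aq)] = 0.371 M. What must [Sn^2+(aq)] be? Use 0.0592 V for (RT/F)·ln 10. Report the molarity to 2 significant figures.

The Sn²⁺/Sn couple has the larger reduction potential, so it is the cathode: E°cell = −0.15 − (−0.44) = +0.29 V and n = 2.
From the Nernst equation, log Q = n(E° − E)/0.0592 = 2·(+0.29 − (+0.192))/0.0592 = 3.311.
Balancing electrons gives Sn^2+(aq) + Fe(s) → Sn(s) + Fe^2+(aq); thus Q = [Fe^2+(aq)] / [Sn^2+(aq)].
Isolating [Sn^2+(aq)] in Q = 10^{3.311} yields log [Sn^2+(aq)] = −3.742, i.e. 0.00018 M.

0.00018 M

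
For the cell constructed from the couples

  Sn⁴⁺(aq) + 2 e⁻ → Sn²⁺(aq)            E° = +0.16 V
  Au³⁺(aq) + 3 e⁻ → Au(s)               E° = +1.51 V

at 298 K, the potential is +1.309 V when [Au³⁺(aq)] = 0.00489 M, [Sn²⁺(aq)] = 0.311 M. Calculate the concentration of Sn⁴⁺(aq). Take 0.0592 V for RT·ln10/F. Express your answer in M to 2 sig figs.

0.22 M

Au³⁺/Au is the cathode (higher E°); E°cell = +1.51 − (+0.16) = +1.35 V with n = 6.
From the Nernst equation, log Q = n(E° − E)/0.0592 = 6·(+1.35 − (+1.309))/0.0592 = 4.155.
The balanced reaction is 2 Au³⁺(aq) + 3 Sn²⁺(aq) → 2 Au(s) + 3 Sn⁴⁺(aq), so Q = [Sn⁴⁺(aq)]^3 / ([Au³⁺(aq)]^2·[Sn²⁺(aq)]^3).
Isolating [Sn⁴⁺(aq)] in Q = 10^{4.155} yields log [Sn⁴⁺(aq)] = −0.663, i.e. 0.22 M.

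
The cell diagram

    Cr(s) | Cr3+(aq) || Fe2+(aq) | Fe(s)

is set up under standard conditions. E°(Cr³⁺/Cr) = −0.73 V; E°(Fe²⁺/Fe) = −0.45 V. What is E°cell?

+0.28 V

By convention the left-hand electrode in cell notation is the anode (oxidation) and the right-hand electrode is the cathode (reduction).
E°cell = E°(right) − E°(left) = −0.45 − (−0.73) = +0.28 V.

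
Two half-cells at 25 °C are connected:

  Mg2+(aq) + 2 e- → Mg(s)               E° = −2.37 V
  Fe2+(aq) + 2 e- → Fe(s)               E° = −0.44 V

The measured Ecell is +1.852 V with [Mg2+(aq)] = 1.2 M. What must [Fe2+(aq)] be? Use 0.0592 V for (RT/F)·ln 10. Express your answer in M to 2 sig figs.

0.0028 M

The Fe²⁺/Fe couple has the larger reduction potential, so it is the cathode: E°cell = −0.44 − (−2.37) = +1.93 V and n = 2.
From the Nernst equation, log Q = n(E° − E)/0.0592 = 2·(+1.93 − (+1.852))/0.0592 = 2.635.
Balancing electrons gives Fe2+(aq) + Mg(s) → Fe(s) + Mg2+(aq); thus Q = [Mg2+(aq)] / [Fe2+(aq)].
Solving for the unknown gives log [Fe2+(aq)] = −2.556, so [Fe2+(aq)] ≈ 0.0028 M.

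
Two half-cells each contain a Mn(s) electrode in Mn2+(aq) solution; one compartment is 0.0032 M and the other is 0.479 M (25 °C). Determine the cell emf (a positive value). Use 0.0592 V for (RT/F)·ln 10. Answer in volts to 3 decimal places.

For a concentration cell E°cell = 0, since both electrodes use the same couple.
The compartment with the higher Mn2+(aq) concentration (0.479 M) acts as the cathode; ions are reduced there and produced at the dilute (0.0032 M) anode.
With n = 2, Ecell = −(0.0592/2)·log([dilute]/[conc]) = −(0.0592/2)·log(0.0032/0.479) = +0.064 V.

0.064 V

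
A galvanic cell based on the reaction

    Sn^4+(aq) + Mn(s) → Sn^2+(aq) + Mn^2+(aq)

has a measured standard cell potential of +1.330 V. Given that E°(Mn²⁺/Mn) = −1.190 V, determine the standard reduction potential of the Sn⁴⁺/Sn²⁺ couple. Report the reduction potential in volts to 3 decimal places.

+0.140 V

In the reaction as written the Sn⁴⁺/Sn²⁺ couple is reduced (cathode) and Mn²⁺/Mn is oxidized (anode), so E°cell = E°(Sn⁴⁺/Sn²⁺) − E°(Mn²⁺/Mn).
E°(Sn⁴⁺/Sn²⁺) = E°cell + E°(anode) = +1.330 + (−1.190) = +0.140 V.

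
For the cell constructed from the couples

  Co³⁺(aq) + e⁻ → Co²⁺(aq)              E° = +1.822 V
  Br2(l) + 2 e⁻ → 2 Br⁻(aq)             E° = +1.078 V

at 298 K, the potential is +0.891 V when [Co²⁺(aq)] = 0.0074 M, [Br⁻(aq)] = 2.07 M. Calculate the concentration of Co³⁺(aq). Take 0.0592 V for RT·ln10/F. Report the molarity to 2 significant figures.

1.1 M

The Co³⁺/Co²⁺ couple has the larger reduction potential, so it is the cathode: E°cell = +1.822 − (+1.078) = +0.744 V and n = 2.
Rearranging E = E° − (0.0592/n)·log Q gives log Q = 2(+0.744 − (+0.891))/0.0592 = −4.966.
Balancing electrons gives 2 Co³⁺(aq) + 2 Br⁻(aq) → 2 Co²⁺(aq) + Br2(l); thus Q = [Co²⁺(aq)]^2 / ([Co³⁺(aq)]^2·[Br⁻(aq)]^2).
Substituting the known concentrations and solving, log [Co³⁺(aq)] = 0.036 and [Co³⁺(aq)] = 1.1 M.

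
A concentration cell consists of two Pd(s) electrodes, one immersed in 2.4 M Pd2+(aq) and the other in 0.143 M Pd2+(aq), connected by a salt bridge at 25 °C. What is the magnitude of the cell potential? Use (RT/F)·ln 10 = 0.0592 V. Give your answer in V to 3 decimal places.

0.036 V

For a concentration cell E°cell = 0, since both electrodes use the same couple.
The compartment with the higher Pd2+(aq) concentration (2.4 M) acts as the cathode; ions are reduced there and produced at the dilute (0.143 M) anode.
With n = 2, Ecell = −(0.0592/2)·log([dilute]/[conc]) = −(0.0592/2)·log(0.143/2.4) = +0.036 V.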